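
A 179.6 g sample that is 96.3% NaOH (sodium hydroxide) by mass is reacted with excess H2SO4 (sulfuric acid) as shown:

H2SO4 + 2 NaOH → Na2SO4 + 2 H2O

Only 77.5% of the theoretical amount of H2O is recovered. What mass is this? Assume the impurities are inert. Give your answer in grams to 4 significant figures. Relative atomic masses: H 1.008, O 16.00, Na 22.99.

Pure NaOH available = 179.6 g × 0.963 = 172.95 g.
M(NaOH) = 22.99 + 16.00 + 1.008 = 39.998 g/mol.
M(H2O) = 2(1.008) + 16.00 = 18.016 g/mol.
n(NaOH) = 172.95 g / 39.998 g/mol = 4.3241 mol.
From the equation the NaOH:H2O mole ratio is 2:2, so n(H2O) = 4.3241 × 2/2 = 4.3241 mol.
Mass of H2O = 4.3241 mol × 18.016 g/mol = 77.903 g.
Actual mass collected = 77.903 g × 0.775 = 60.375 g.

60.37 g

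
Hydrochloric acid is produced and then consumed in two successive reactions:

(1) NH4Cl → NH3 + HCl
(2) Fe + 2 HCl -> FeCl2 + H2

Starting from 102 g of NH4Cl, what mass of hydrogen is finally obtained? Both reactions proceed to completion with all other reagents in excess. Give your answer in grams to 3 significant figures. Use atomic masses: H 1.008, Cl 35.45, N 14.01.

1.92 g

M(NH4Cl) = 14.01 + 4(1.008) + 35.45 = 53.492 g/mol.
M(H2) = 2(1.008) = 2.016 g/mol.
n(NH4Cl) = 102.0 / 53.492 = 1.907 mol.
Step 1 gives a 1:1 ratio of NH4Cl to HCl, so n(HCl) = 1.907 mol.
In step 2 the HCl:H2 ratio is 2:1, so n(H2) = 0.9534 mol.
Mass of H2 = 0.9534 × 2.016 = 1.922 g.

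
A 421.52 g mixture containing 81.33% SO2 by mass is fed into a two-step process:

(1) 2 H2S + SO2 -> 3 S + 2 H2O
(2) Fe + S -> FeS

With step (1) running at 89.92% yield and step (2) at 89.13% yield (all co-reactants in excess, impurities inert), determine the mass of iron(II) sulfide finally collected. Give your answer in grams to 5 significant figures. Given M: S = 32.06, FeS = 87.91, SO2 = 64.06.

Pure SO2 = 421.52 × 0.8133 = 342.822 g.
n(SO2) = 342.822 / 64.06 = 5.35158 mol.
Step 1 (SO2:S = 1:3): theoretical n(S) = 16.0547 mol; at 89.92% yield, n(S) = 14.4364 mol.
Step 2 (S:FeS = 1:1): theoretical n(FeS) = 14.4364 mol, so theoretical mass = 14.4364 × 87.91 = 1269.11 g.
At 89.13% yield, actual mass of FeS = 1269.11 × 0.8913 = 1131.15 g.

1131.2 g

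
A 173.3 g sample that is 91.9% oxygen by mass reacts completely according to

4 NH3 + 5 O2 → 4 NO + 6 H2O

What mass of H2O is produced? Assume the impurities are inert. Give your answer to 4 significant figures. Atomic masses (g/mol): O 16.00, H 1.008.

107.6 g

Mass of pure O2 = 173.3 g × 0.919 = 159.26 g.
M(O2) = 2(16.00) = 32.00 g/mol.
M(H2O) = 2(1.008) + 16.00 = 18.016 g/mol.
n(O2) = 159.26 g / 32.00 g/mol = 4.9770 mol.
From the equation the O2:H2O mole ratio is 5:6, so n(H2O) = 4.9770 × 6/5 = 5.9724 mol.
Mass of H2O = 5.9724 mol × 18.016 g/mol = 107.60 g.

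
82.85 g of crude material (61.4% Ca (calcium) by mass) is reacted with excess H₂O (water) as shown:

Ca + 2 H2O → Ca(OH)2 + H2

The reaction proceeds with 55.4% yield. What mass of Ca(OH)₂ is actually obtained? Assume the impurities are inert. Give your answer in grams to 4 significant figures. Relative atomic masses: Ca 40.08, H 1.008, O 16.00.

52.10 g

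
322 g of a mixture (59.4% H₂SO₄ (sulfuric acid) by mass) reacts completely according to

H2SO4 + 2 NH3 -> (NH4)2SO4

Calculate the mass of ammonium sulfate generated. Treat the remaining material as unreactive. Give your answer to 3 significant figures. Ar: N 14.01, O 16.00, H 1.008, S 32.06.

258 g

Mass of pure H2SO4 = 322 g × 0.594 = 191.3 g.
M(H2SO4) = 2(1.008) + 32.06 + 4(16.00) = 98.076 g/mol.
M((NH4)2SO4) = 2(14.01) + 8(1.008) + 32.06 + 4(16.00) = 132.144 g/mol.
n(H2SO4) = 191.3 g / 98.076 g/mol = 1.950 mol.
From the equation the H2SO4:(NH4)2SO4 mole ratio is 1:1, so n((NH4)2SO4) = 1.950 × 1/1 = 1.950 mol.
Mass of (NH4)2SO4 = 1.950 mol × 132.144 g/mol = 257.7 g.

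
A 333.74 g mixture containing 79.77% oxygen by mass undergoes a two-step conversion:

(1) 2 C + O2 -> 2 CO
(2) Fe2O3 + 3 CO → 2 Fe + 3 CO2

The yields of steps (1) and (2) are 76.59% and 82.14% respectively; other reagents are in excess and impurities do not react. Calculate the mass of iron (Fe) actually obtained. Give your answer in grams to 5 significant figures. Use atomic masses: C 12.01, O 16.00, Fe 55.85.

389.75 g

Pure O2 = 333.74 × 0.7977 = 266.224 g.
M(O2) = 2(16.00) = 32.00 g/mol.
M(Fe) = 55.85 g/mol.
n(O2) = 266.224 / 32.00 = 8.31951 mol.
Step 1 (O2:CO = 1:2): theoretical n(CO) = 16.6390 mol; at 76.59% yield, n(CO) = 12.7438 mol.
Step 2 (CO:Fe = 3:2): theoretical n(Fe) = 8.49589 mol, so theoretical mass = 8.49589 × 55.85 = 474.495 g.
At 82.14% yield, actual mass of Fe = 474.495 × 0.8214 = 389.750 g.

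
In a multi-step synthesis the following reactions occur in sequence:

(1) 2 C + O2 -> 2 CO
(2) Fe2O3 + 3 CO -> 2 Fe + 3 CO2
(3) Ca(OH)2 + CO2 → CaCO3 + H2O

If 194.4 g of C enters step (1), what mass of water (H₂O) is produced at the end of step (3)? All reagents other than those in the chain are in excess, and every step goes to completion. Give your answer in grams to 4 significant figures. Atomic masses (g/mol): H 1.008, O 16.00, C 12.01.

291.6 g

M(C) = 12.01 g/mol.
M(H2O) = 2(1.008) + 16.00 = 18.016 g/mol.
n(C) = 194.4 / 12.01 = 16.187 mol.
Reaction (1): C→CO ratio 2:2 ⇒ n(CO) = 16.187 mol.
Reaction (2): CO→CO2 ratio 3:3 ⇒ n(CO2) = 16.187 mol.
Reaction (3): CO2→H2O ratio 1:1 ⇒ n(H2O) = 16.187 mol.
Mass of H2O = 16.187 × 18.016 = 291.62 g.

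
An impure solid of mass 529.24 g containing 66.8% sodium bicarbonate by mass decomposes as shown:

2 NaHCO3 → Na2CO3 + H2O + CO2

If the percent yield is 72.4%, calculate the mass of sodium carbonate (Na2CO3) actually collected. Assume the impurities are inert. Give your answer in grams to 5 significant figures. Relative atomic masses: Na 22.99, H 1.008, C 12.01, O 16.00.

Pure NaHCO3 available = 529.24 g × 0.668 = 353.532 g.
M(NaHCO3) = 22.99 + 1.008 + 12.01 + 3(16.00) = 84.008 g/mol.
M(Na2CO3) = 2(22.99) + 12.01 + 3(16.00) = 105.99 g/mol.
n(NaHCO3) = 353.532 g / 84.008 g/mol = 4.20832 mol.
From the equation the NaHCO3:Na2CO3 mole ratio is 2:1, so n(Na2CO3) = 4.20832 × 1/2 = 2.10416 mol.
Mass of Na2CO3 = 2.10416 mol × 105.99 g/mol = 223.020 g.
Actual mass collected = 223.020 g × 0.724 = 161.466 g.

161.47 g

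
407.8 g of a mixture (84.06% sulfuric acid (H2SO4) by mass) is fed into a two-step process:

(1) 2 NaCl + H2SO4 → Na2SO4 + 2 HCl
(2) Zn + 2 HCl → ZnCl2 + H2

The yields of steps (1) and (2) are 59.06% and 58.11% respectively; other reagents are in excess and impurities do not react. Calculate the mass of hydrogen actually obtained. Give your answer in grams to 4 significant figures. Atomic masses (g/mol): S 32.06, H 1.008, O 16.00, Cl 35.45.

2.418 g

Pure H2SO4 = 407.8 × 0.8406 = 342.80 g.
M(H2SO4) = 2(1.008) + 32.06 + 4(16.00) = 98.076 g/mol.
M(H2) = 2(1.008) = 2.016 g/mol.
n(H2SO4) = 342.80 / 98.076 = 3.4952 mol.
Step 1 (H2SO4:HCl = 1:2): theoretical n(HCl) = 6.9904 mol; at 59.06% yield, n(HCl) = 4.1285 mol.
Step 2 (HCl:H2 = 2:1): theoretical n(H2) = 2.0643 mol, so theoretical mass = 2.0643 × 2.016 = 4.1616 g.
At 58.11% yield, actual mass of H2 = 4.1616 × 0.5811 = 2.4183 g.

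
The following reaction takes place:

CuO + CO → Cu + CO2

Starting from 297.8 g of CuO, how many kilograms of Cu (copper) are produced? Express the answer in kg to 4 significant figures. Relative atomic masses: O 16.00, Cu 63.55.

0.2379 kg

M(CuO) = 63.55 + 16.00 = 79.55 g/mol.
M(Cu) = 63.55 g/mol.
n(CuO) = 297.80 g / 79.55 g/mol = 3.7436 mol.
From the equation the CuO:Cu mole ratio is 1:1, so n(Cu) = 3.7436 × 1/1 = 3.7436 mol.
Mass of Cu = 3.7436 mol × 63.55 g/mol = 237.90 g.
Converting to kg: 237.90 g = 0.2379 kg.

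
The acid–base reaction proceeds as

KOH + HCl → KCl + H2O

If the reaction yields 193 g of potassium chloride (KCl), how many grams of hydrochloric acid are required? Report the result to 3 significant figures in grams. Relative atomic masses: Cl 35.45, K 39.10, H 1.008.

94.4 g

M(KCl) = 39.10 + 35.45 = 74.55 g/mol.
M(HCl) = 1.008 + 35.45 = 36.458 g/mol.
n(KCl) = 193.0 g / 74.55 g/mol = 2.589 mol.
From the equation the KCl:HCl mole ratio is 1:1, so n(HCl) = 2.589 × 1/1 = 2.589 mol.
Mass of HCl = 2.589 mol × 36.458 g/mol = 94.38 g.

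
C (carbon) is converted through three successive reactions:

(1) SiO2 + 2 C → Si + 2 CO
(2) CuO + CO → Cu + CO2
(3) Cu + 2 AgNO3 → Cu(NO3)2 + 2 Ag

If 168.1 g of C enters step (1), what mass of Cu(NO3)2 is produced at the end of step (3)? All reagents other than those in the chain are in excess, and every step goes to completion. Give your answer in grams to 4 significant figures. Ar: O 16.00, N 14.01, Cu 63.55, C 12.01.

2625 g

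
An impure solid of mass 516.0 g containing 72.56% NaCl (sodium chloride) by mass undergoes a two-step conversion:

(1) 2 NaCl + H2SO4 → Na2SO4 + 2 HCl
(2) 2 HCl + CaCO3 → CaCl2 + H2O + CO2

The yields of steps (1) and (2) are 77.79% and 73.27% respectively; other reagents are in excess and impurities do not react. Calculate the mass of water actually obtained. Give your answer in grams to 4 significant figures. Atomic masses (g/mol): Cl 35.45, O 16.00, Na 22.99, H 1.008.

Pure NaCl = 516.0 × 0.7256 = 374.41 g.
M(NaCl) = 22.99 + 35.45 = 58.44 g/mol.
M(H2O) = 2(1.008) + 16.00 = 18.016 g/mol.
n(NaCl) = 374.41 / 58.44 = 6.4067 mol.
Step 1 (NaCl:HCl = 2:2): theoretical n(HCl) = 6.4067 mol; at 77.79% yield, n(HCl) = 4.9838 mol.
Step 2 (HCl:H2O = 2:1): theoretical n(H2O) = 2.4919 mol, so theoretical mass = 2.4919 × 18.016 = 44.894 g.
At 73.27% yield, actual mass of H2O = 44.894 × 0.7327 = 32.894 g.

32.89 g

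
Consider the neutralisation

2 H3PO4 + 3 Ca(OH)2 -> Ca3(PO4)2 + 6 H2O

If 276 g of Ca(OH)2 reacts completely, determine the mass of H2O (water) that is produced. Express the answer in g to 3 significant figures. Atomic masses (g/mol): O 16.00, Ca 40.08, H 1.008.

M(Ca(OH)2) = 40.08 + 2(16.00) + 2(1.008) = 74.096 g/mol.
M(H2O) = 2(1.008) + 16.00 = 18.016 g/mol.
n(Ca(OH)2) = 276.0 g / 74.096 g/mol = 3.725 mol.
From the equation the Ca(OH)2:H2O mole ratio is 3:6, so n(H2O) = 3.725 × 6/3 = 7.450 mol.
Mass of H2O = 7.450 mol × 18.016 g/mol = 134.2 g.

134 g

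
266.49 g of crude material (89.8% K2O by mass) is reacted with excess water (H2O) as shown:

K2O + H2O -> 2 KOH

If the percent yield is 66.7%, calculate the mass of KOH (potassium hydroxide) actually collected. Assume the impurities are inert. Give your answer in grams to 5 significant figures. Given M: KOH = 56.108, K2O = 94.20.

190.15 g

Pure K2O available = 266.49 g × 0.898 = 239.308 g.
n(K2O) = 239.308 g / 94.20 g/mol = 2.54042 mol.
From the equation the K2O:KOH mole ratio is 1:2, so n(KOH) = 2.54042 × 2/1 = 5.08085 mol.
Mass of KOH = 5.08085 mol × 56.108 g/mol = 285.076 g.
Actual mass collected = 285.076 g × 0.667 = 190.146 g.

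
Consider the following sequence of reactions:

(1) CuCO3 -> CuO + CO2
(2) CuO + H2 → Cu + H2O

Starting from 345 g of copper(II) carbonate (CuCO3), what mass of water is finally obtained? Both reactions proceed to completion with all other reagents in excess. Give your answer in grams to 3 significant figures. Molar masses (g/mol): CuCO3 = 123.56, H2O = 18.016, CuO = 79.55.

50.3 g

n(CuCO3) = 345.0 / 123.56 = 2.792 mol.
Step 1 gives a 1:1 ratio of CuCO3 to CuO, so n(CuO) = 2.792 mol.
In step 2 the CuO:H2O ratio is 1:1, so n(H2O) = 2.792 mol.
Mass of H2O = 2.792 × 18.016 = 50.30 g.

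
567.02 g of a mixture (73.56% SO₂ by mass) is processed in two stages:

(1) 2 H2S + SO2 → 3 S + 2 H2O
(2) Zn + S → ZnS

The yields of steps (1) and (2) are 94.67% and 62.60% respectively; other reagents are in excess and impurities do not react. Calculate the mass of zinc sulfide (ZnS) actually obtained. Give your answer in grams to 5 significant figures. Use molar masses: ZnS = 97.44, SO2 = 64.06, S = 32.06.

1128.0 g

Pure SO2 = 567.02 × 0.7356 = 417.100 g.
n(SO2) = 417.100 / 64.06 = 6.51108 mol.
Step 1 (SO2:S = 1:3): theoretical n(S) = 19.5332 mol; at 94.67% yield, n(S) = 18.4921 mol.
Step 2 (S:ZnS = 1:1): theoretical n(ZnS) = 18.4921 mol, so theoretical mass = 18.4921 × 97.44 = 1801.87 g.
At 62.60% yield, actual mass of ZnS = 1801.87 × 0.6260 = 1127.97 g.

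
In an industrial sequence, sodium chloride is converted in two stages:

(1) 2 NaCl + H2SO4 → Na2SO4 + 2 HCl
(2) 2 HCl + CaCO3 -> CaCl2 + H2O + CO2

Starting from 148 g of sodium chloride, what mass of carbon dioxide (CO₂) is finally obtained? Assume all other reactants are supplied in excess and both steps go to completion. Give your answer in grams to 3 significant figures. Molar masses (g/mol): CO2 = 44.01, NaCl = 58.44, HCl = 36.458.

n(NaCl) = 148.0 / 58.44 = 2.533 mol.
Step 1 gives a 2:2 ratio of NaCl to HCl, so n(HCl) = 2.533 mol.
In step 2 the HCl:CO2 ratio is 2:1, so n(CO2) = 1.266 mol.
Mass of CO2 = 1.266 × 44.01 = 55.73 g.

55.7 g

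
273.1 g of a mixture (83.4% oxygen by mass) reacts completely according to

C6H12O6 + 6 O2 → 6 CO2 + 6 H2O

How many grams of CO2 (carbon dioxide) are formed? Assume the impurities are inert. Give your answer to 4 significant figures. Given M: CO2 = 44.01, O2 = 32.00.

Mass of pure O2 = 273.1 g × 0.834 = 227.77 g.
n(O2) = 227.77 g / 32.00 g/mol = 7.1177 mol.
From the equation the O2:CO2 mole ratio is 6:6, so n(CO2) = 7.1177 × 6/6 = 7.1177 mol.
Mass of CO2 = 7.1177 mol × 44.01 g/mol = 313.25 g.

313.2 g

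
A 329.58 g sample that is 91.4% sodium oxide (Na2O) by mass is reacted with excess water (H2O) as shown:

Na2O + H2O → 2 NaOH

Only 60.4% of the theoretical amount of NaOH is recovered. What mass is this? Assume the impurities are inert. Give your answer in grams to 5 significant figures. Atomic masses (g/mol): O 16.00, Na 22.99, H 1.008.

234.83 g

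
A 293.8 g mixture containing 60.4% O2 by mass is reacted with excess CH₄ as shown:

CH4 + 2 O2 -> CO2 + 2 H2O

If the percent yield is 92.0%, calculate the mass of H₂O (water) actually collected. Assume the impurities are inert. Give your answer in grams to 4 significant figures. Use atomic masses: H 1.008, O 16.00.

Pure O2 available = 293.8 g × 0.604 = 177.46 g.
M(O2) = 2(16.00) = 32.00 g/mol.
M(H2O) = 2(1.008) + 16.00 = 18.016 g/mol.
n(O2) = 177.46 g / 32.00 g/mol = 5.5455 mol.
From the equation the O2:H2O mole ratio is 2:2, so n(H2O) = 5.5455 × 2/2 = 5.5455 mol.
Mass of H2O = 5.5455 mol × 18.016 g/mol = 99.907 g.
Actual mass collected = 99.907 g × 0.920 = 91.915 g.

91.91 g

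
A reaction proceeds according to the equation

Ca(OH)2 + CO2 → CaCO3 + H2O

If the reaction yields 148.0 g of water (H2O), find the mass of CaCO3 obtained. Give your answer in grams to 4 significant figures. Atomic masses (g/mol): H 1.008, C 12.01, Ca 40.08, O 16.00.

822.2 g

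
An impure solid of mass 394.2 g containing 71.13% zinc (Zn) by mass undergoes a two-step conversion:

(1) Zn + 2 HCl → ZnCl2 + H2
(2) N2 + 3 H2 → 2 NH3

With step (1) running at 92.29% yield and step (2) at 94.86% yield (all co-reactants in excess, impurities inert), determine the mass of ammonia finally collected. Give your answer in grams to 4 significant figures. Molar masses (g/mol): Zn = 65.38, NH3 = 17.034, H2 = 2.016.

Pure Zn = 394.2 × 0.7113 = 280.39 g.
n(Zn) = 280.39 / 65.38 = 4.2887 mol.
Step 1 (Zn:H2 = 1:1): theoretical n(H2) = 4.2887 mol; at 92.29% yield, n(H2) = 3.9580 mol.
Step 2 (H2:NH3 = 3:2): theoretical n(NH3) = 2.6387 mol, so theoretical mass = 2.6387 × 17.034 = 44.947 g.
At 94.86% yield, actual mass of NH3 = 44.947 × 0.9486 = 42.637 g.

42.64 g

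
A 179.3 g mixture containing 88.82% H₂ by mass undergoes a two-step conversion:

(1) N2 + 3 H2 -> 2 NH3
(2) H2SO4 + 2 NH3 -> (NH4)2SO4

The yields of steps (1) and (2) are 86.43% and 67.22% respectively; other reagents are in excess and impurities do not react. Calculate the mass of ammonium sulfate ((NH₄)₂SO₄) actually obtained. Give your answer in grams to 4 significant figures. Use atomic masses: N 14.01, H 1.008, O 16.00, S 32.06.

2022 g

Pure H2 = 179.3 × 0.8882 = 159.25 g.
M(H2) = 2(1.008) = 2.016 g/mol.
M((NH4)2SO4) = 2(14.01) + 8(1.008) + 32.06 + 4(16.00) = 132.144 g/mol.
n(H2) = 159.25 / 2.016 = 78.995 mol.
Step 1 (H2:NH3 = 3:2): theoretical n(NH3) = 52.663 mol; at 86.43% yield, n(NH3) = 45.517 mol.
Step 2 (NH3:(NH4)2SO4 = 2:1): theoretical n((NH4)2SO4) = 22.759 mol, so theoretical mass = 22.759 × 132.144 = 3007.4 g.
At 67.22% yield, actual mass of (NH4)2SO4 = 3007.4 × 0.6722 = 2021.6 g.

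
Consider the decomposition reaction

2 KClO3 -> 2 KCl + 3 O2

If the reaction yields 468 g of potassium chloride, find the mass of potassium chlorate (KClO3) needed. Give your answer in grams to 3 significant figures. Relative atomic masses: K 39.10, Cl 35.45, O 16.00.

769 g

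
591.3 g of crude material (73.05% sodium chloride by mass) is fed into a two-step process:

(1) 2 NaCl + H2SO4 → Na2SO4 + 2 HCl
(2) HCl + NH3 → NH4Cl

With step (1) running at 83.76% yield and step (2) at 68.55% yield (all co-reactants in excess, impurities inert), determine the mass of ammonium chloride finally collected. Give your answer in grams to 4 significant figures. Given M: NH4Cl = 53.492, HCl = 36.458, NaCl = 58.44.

Pure NaCl = 591.3 × 0.7305 = 431.94 g.
n(NaCl) = 431.94 / 58.44 = 7.3912 mol.
Step 1 (NaCl:HCl = 2:2): theoretical n(HCl) = 7.3912 mol; at 83.76% yield, n(HCl) = 6.1909 mol.
Step 2 (HCl:NH4Cl = 1:1): theoretical n(NH4Cl) = 6.1909 mol, so theoretical mass = 6.1909 × 53.492 = 331.16 g.
At 68.55% yield, actual mass of NH4Cl = 331.16 × 0.6855 = 227.01 g.

227.0 g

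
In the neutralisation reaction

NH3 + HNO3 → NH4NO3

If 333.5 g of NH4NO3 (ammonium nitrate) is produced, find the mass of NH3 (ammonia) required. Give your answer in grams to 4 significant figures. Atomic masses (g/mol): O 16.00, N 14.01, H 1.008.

70.96 g

M(NH4NO3) = 2(14.01) + 4(1.008) + 3(16.00) = 80.052 g/mol.
M(NH3) = 14.01 + 3(1.008) = 17.034 g/mol.
n(NH4NO3) = 333.50 g / 80.052 g/mol = 4.1660 mol.
From the equation the NH4NO3:NH3 mole ratio is 1:1, so n(NH3) = 4.1660 × 1/1 = 4.1660 mol.
Mass of NH3 = 4.1660 mol × 17.034 g/mol = 70.964 g.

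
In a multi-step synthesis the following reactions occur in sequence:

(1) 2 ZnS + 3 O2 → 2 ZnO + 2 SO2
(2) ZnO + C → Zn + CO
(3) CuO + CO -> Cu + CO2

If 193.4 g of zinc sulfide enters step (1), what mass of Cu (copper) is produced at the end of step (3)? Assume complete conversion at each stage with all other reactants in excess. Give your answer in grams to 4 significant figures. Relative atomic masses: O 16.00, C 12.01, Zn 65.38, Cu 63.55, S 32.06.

126.1 g

M(ZnS) = 65.38 + 32.06 = 97.44 g/mol.
M(Cu) = 63.55 g/mol.
n(ZnS) = 193.4 / 97.44 = 1.9848 mol.
Reaction (1): ZnS→ZnO ratio 2:2 ⇒ n(ZnO) = 1.9848 mol.
Reaction (2): ZnO→CO ratio 1:1 ⇒ n(CO) = 1.9848 mol.
Reaction (3): CO→Cu ratio 1:1 ⇒ n(Cu) = 1.9848 mol.
Mass of Cu = 1.9848 × 63.55 = 126.13 g.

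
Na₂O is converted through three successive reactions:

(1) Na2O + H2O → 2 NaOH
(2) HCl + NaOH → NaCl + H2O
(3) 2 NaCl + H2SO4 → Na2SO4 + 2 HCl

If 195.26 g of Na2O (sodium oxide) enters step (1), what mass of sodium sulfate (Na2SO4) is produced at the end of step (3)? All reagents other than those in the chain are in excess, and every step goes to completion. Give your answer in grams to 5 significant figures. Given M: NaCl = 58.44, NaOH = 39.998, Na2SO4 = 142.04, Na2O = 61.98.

447.48 g

n(Na2O) = 195.26 / 61.98 = 3.15037 mol.
Reaction (1): Na2O→NaOH ratio 1:2 ⇒ n(NaOH) = 6.30074 mol.
Reaction (2): NaOH→NaCl ratio 1:1 ⇒ n(NaCl) = 6.30074 mol.
Reaction (3): NaCl→Na2SO4 ratio 2:1 ⇒ n(Na2SO4) = 3.15037 mol.
Mass of Na2SO4 = 3.15037 × 142.04 = 447.479 g.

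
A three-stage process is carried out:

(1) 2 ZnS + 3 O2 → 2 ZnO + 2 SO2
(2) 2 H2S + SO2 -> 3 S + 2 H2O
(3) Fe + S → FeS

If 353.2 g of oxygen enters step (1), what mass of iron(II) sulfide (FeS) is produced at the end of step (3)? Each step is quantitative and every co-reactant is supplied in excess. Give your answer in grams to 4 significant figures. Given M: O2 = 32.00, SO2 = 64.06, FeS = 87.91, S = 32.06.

n(O2) = 353.2 / 32.00 = 11.037 mol.
Reaction (1): O2→SO2 ratio 3:2 ⇒ n(SO2) = 7.3583 mol.
Reaction (2): SO2→S ratio 1:3 ⇒ n(S) = 22.075 mol.
Reaction (3): S→FeS ratio 1:1 ⇒ n(FeS) = 22.075 mol.
Mass of FeS = 22.075 × 87.91 = 1940.6 g.

1941 g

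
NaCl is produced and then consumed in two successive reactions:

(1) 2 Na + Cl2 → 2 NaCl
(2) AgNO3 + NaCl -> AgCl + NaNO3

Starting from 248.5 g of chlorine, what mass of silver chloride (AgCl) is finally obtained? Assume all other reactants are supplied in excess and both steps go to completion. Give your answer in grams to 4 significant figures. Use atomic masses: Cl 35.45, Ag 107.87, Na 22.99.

M(Cl2) = 2(35.45) = 70.90 g/mol.
M(AgCl) = 107.87 + 35.45 = 143.32 g/mol.
n(Cl2) = 248.50 / 70.90 = 3.5049 mol.
Step 1 gives a 1:2 ratio of Cl2 to NaCl, so n(NaCl) = 7.0099 mol.
In step 2 the NaCl:AgCl ratio is 1:1, so n(AgCl) = 7.0099 mol.
Mass of AgCl = 7.0099 × 143.32 = 1004.7 g.

1005 g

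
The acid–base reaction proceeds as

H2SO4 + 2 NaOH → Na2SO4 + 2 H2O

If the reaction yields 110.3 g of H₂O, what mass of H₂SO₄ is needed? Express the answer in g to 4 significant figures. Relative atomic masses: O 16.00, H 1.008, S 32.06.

300.2 g

M(H2O) = 2(1.008) + 16.00 = 18.016 g/mol.
M(H2SO4) = 2(1.008) + 32.06 + 4(16.00) = 98.076 g/mol.
n(H2O) = 110.30 g / 18.016 g/mol = 6.1223 mol.
From the equation the H2O:H2SO4 mole ratio is 2:1, so n(H2SO4) = 6.1223 × 1/2 = 3.0612 mol.
Mass of H2SO4 = 3.0612 mol × 98.076 g/mol = 300.23 g.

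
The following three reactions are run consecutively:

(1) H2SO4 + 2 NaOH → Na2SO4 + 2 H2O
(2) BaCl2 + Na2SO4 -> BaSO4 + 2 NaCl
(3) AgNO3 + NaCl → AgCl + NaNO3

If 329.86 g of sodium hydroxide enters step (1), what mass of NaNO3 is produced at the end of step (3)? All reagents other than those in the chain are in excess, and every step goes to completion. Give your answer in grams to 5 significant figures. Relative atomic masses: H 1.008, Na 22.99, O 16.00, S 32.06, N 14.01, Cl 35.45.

M(NaOH) = 22.99 + 16.00 + 1.008 = 39.998 g/mol.
M(NaNO3) = 22.99 + 14.01 + 3(16.00) = 85.00 g/mol.
n(NaOH) = 329.86 / 39.998 = 8.24691 mol.
Reaction (1): NaOH→Na2SO4 ratio 2:1 ⇒ n(Na2SO4) = 4.12346 mol.
Reaction (2): Na2SO4→NaCl ratio 1:2 ⇒ n(NaCl) = 8.24691 mol.
Reaction (3): NaCl→NaNO3 ratio 1:1 ⇒ n(NaNO3) = 8.24691 mol.
Mass of NaNO3 = 8.24691 × 85.00 = 700.988 g.

700.99 g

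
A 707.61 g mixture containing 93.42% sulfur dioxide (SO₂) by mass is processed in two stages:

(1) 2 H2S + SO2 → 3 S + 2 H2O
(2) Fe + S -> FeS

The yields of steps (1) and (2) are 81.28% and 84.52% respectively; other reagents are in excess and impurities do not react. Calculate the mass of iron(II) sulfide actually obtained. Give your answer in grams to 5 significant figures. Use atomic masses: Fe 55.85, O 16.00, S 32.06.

Pure SO2 = 707.61 × 0.9342 = 661.049 g.
M(SO2) = 32.06 + 2(16.00) = 64.06 g/mol.
M(FeS) = 55.85 + 32.06 = 87.91 g/mol.
n(SO2) = 661.049 / 64.06 = 10.3192 mol.
Step 1 (SO2:S = 1:3): theoretical n(S) = 30.9577 mol; at 81.28% yield, n(S) = 25.1624 mol.
Step 2 (S:FeS = 1:1): theoretical n(FeS) = 25.1624 mol, so theoretical mass = 25.1624 × 87.91 = 2212.03 g.
At 84.52% yield, actual mass of FeS = 2212.03 × 0.8452 = 1869.60 g.

1869.6 g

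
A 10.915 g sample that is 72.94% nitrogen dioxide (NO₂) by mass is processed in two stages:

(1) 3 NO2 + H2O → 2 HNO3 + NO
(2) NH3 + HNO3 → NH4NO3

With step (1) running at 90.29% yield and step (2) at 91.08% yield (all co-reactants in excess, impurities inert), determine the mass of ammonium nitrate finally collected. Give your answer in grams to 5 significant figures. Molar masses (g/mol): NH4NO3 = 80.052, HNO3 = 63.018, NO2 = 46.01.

7.5942 g

Pure NO2 = 10.915 × 0.7294 = 7.96140 g.
n(NO2) = 7.96140 / 46.01 = 0.173036 mol.
Step 1 (NO2:HNO3 = 3:2): theoretical n(HNO3) = 0.115358 mol; at 90.29% yield, n(HNO3) = 0.104156 mol.
Step 2 (HNO3:NH4NO3 = 1:1): theoretical n(NH4NO3) = 0.104156 mol, so theoretical mass = 0.104156 × 80.052 = 8.33792 g.
At 91.08% yield, actual mass of NH4NO3 = 8.33792 × 0.9108 = 7.59418 g.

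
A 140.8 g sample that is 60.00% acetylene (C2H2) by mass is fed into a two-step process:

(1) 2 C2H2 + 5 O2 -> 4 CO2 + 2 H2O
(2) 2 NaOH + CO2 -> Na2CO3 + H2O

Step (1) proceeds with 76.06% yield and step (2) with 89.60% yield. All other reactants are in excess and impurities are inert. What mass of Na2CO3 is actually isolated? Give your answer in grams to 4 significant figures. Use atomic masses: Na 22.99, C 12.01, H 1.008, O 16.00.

Pure C2H2 = 140.8 × 0.6000 = 84.480 g.
M(C2H2) = 2(12.01) + 2(1.008) = 26.036 g/mol.
M(Na2CO3) = 2(22.99) + 12.01 + 3(16.00) = 105.99 g/mol.
n(C2H2) = 84.480 / 26.036 = 3.2447 mol.
Step 1 (C2H2:CO2 = 2:4): theoretical n(CO2) = 6.4895 mol; at 76.06% yield, n(CO2) = 4.9359 mol.
Step 2 (CO2:Na2CO3 = 1:1): theoretical n(Na2CO3) = 4.9359 mol, so theoretical mass = 4.9359 × 105.99 = 523.16 g.
At 89.60% yield, actual mass of Na2CO3 = 523.16 × 0.8960 = 468.75 g.

468.7 g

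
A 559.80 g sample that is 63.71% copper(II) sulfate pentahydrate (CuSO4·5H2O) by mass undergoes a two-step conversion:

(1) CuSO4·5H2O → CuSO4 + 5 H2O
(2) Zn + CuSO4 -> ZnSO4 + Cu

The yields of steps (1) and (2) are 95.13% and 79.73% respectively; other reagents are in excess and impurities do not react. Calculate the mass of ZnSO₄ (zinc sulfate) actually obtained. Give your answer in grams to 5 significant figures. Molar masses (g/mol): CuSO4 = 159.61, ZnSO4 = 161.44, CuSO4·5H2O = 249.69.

174.90 g

Pure CuSO4·5H2O = 559.80 × 0.6371 = 356.649 g.
n(CuSO4·5H2O) = 356.649 / 249.69 = 1.42837 mol.
Step 1 (CuSO4·5H2O:CuSO4 = 1:1): theoretical n(CuSO4) = 1.42837 mol; at 95.13% yield, n(CuSO4) = 1.35880 mol.
Step 2 (CuSO4:ZnSO4 = 1:1): theoretical n(ZnSO4) = 1.35880 mol, so theoretical mass = 1.35880 × 161.44 = 219.365 g.
At 79.73% yield, actual mass of ZnSO4 = 219.365 × 0.7973 = 174.900 g.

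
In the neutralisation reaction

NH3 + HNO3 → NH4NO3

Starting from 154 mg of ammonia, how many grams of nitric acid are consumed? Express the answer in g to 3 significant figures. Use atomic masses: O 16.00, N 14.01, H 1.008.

M(NH3) = 14.01 + 3(1.008) = 17.034 g/mol.
M(HNO3) = 1.008 + 14.01 + 3(16.00) = 63.018 g/mol.
Convert: 154 mg = 0.1540 g.
n(NH3) = 0.1540 g / 17.034 g/mol = 0.009041 mol.
From the equation the NH3:HNO3 mole ratio is 1:1, so n(HNO3) = 0.009041 × 1/1 = 0.009041 mol.
Mass of HNO3 = 0.009041 mol × 63.018 g/mol = 0.5697 g.

0.570 g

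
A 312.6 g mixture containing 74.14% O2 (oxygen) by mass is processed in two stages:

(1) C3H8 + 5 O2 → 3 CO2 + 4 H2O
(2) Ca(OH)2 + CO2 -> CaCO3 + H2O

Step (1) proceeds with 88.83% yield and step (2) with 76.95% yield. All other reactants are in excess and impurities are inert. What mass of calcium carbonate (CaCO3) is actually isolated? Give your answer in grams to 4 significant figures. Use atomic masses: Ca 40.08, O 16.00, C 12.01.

297.3 g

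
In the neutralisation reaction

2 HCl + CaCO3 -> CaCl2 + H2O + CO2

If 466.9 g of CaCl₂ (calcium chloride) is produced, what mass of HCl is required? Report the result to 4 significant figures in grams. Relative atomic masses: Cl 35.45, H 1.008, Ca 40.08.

306.8 g

M(CaCl2) = 40.08 + 2(35.45) = 110.98 g/mol.
M(HCl) = 1.008 + 35.45 = 36.458 g/mol.
n(CaCl2) = 466.90 g / 110.98 g/mol = 4.2071 mol.
From the equation the CaCl2:HCl mole ratio is 1:2, so n(HCl) = 4.2071 × 2/1 = 8.4141 mol.
Mass of HCl = 8.4141 mol × 36.458 g/mol = 306.76 g.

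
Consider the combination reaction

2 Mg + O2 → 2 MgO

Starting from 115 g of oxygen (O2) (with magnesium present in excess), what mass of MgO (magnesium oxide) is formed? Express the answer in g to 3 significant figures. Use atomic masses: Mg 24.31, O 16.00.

M(O2) = 2(16.00) = 32.00 g/mol.
M(MgO) = 24.31 + 16.00 = 40.31 g/mol.
n(O2) = 115.0 g / 32.00 g/mol = 3.594 mol.
From the equation the O2:MgO mole ratio is 1:2, so n(MgO) = 3.594 × 2/1 = 7.188 mol.
Mass of MgO = 7.188 mol × 40.31 g/mol = 289.7 g.

290 g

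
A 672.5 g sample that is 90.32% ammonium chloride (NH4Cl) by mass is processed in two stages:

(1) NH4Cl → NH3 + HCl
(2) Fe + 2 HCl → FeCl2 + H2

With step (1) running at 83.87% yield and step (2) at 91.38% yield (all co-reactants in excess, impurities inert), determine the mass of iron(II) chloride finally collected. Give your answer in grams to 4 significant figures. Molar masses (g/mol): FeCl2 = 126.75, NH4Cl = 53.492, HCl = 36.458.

551.5 g

Pure NH4Cl = 672.5 × 0.9032 = 607.40 g.
n(NH4Cl) = 607.40 / 53.492 = 11.355 mol.
Step 1 (NH4Cl:HCl = 1:1): theoretical n(HCl) = 11.355 mol; at 83.87% yield, n(HCl) = 9.5234 mol.
Step 2 (HCl:FeCl2 = 2:1): theoretical n(FeCl2) = 4.7617 mol, so theoretical mass = 4.7617 × 126.75 = 603.55 g.
At 91.38% yield, actual mass of FeCl2 = 603.55 × 0.9138 = 551.52 g.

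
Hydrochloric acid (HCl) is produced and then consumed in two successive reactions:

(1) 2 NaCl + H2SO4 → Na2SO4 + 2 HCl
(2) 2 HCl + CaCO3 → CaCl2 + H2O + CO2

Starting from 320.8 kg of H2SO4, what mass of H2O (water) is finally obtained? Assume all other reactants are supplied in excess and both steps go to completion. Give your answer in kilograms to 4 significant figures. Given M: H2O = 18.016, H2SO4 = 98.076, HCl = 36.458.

320.8 kg = 320800 g.
n(H2SO4) = 320800 / 98.076 = 3270.9 mol.
Step 1 gives a 1:2 ratio of H2SO4 to HCl, so n(HCl) = 6541.9 mol.
In step 2 the HCl:H2O ratio is 2:1, so n(H2O) = 3270.9 mol.
Mass of H2O = 3270.9 × 18.016 = 58929 g = 58.93 kg.

58.93 kg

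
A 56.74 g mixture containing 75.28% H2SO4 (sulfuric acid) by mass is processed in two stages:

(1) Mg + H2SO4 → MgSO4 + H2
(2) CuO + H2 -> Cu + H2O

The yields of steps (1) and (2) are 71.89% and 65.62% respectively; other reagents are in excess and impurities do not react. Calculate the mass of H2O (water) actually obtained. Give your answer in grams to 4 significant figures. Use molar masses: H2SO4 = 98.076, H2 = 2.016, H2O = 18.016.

Pure H2SO4 = 56.74 × 0.7528 = 42.714 g.
n(H2SO4) = 42.714 / 98.076 = 0.43552 mol.
Step 1 (H2SO4:H2 = 1:1): theoretical n(H2) = 0.43552 mol; at 71.89% yield, n(H2) = 0.31309 mol.
Step 2 (H2:H2O = 1:1): theoretical n(H2O) = 0.31309 mol, so theoretical mass = 0.31309 × 18.016 = 5.6407 g.
At 65.62% yield, actual mass of H2O = 5.6407 × 0.6562 = 3.7014 g.

3.701 g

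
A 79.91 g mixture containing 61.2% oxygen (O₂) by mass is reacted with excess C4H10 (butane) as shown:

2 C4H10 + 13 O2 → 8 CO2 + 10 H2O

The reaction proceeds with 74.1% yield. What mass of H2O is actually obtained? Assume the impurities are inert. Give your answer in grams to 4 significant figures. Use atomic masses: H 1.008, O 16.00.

15.69 g

Pure O2 available = 79.91 g × 0.612 = 48.905 g.
M(O2) = 2(16.00) = 32.00 g/mol.
M(H2O) = 2(1.008) + 16.00 = 18.016 g/mol.
n(O2) = 48.905 g / 32.00 g/mol = 1.5283 mol.
From the equation the O2:H2O mole ratio is 13:10, so n(H2O) = 1.5283 × 10/13 = 1.1756 mol.
Mass of H2O = 1.1756 mol × 18.016 g/mol = 21.180 g.
Actual mass collected = 21.180 g × 0.741 = 15.694 g.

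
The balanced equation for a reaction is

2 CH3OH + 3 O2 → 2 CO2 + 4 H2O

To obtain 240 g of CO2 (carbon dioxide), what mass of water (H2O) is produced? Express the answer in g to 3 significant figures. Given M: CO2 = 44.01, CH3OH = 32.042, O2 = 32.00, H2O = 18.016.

196 g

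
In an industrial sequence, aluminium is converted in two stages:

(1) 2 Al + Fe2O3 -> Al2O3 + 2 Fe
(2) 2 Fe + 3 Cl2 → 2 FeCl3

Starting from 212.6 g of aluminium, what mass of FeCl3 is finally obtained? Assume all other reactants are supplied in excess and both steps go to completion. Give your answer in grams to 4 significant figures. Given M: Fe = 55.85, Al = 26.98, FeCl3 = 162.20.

1278 g

n(Al) = 212.60 / 26.98 = 7.8799 mol.
Step 1 gives a 2:2 ratio of Al to Fe, so n(Fe) = 7.8799 mol.
In step 2 the Fe:FeCl3 ratio is 2:2, so n(FeCl3) = 7.8799 mol.
Mass of FeCl3 = 7.8799 × 162.20 = 1278.1 g.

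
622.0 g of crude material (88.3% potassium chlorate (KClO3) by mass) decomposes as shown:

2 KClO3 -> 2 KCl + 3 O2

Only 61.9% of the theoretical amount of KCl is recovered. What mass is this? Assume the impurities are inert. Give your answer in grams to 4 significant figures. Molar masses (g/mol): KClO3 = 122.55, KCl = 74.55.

206.8 g

Pure KClO3 available = 622.0 g × 0.883 = 549.23 g.
n(KClO3) = 549.23 g / 122.55 g/mol = 4.4816 mol.
From the equation the KClO3:KCl mole ratio is 2:2, so n(KCl) = 4.4816 × 2/2 = 4.4816 mol.
Mass of KCl = 4.4816 mol × 74.55 g/mol = 334.11 g.
Actual mass collected = 334.11 g × 0.619 = 206.81 g.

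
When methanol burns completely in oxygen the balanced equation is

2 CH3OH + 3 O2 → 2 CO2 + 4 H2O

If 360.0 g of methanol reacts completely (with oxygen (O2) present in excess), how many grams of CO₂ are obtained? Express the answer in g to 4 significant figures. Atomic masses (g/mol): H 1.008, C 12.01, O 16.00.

494.5 g

M(CH3OH) = 12.01 + 4(1.008) + 16.00 = 32.042 g/mol.
M(CO2) = 12.01 + 2(16.00) = 44.01 g/mol.
n(CH3OH) = 360.00 g / 32.042 g/mol = 11.235 mol.
From the equation the CH3OH:CO2 mole ratio is 2:2, so n(CO2) = 11.235 × 2/2 = 11.235 mol.
Mass of CO2 = 11.235 mol × 44.01 g/mol = 494.46 g.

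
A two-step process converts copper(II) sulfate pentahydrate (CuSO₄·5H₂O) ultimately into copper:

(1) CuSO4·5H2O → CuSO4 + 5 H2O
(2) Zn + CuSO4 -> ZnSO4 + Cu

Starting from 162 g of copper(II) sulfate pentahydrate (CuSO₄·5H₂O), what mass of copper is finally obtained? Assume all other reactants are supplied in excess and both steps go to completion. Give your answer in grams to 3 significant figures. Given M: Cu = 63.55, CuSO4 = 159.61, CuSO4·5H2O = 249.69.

41.2 g

n(CuSO4·5H2O) = 162.0 / 249.69 = 0.6488 mol.
Step 1 gives a 1:1 ratio of CuSO4·5H2O to CuSO4, so n(CuSO4) = 0.6488 mol.
In step 2 the CuSO4:Cu ratio is 1:1, so n(Cu) = 0.6488 mol.
Mass of Cu = 0.6488 × 63.55 = 41.23 g.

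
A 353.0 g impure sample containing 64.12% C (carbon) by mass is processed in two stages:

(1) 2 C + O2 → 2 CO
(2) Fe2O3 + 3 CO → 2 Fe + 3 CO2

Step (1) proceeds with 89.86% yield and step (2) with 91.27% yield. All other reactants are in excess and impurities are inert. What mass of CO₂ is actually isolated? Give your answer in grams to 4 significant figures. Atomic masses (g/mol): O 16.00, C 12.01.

680.3 g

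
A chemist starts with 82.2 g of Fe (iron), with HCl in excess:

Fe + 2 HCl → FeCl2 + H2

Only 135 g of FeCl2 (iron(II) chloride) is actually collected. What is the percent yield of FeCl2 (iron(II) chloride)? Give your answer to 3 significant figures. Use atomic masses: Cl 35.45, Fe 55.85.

72.4 %

M(Fe) = 55.85 g/mol.
M(FeCl2) = 55.85 + 2(35.45) = 126.75 g/mol.
n(Fe) = 82.20 g / 55.85 g/mol = 1.472 mol.
From the equation the Fe:FeCl2 mole ratio is 1:1, so n(FeCl2) = 1.472 × 1/1 = 1.472 mol.
Mass of FeCl2 = 1.472 mol × 126.75 g/mol = 186.6 g.
This is the theoretical yield. Percent yield = 135 g / 186.6 g × 100% = 72.37%.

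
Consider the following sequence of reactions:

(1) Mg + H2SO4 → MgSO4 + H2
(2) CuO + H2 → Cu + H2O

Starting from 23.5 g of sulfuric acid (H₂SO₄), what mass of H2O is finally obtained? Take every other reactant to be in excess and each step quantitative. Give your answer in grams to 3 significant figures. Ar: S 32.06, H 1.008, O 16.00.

4.32 g

M(H2SO4) = 2(1.008) + 32.06 + 4(16.00) = 98.076 g/mol.
M(H2O) = 2(1.008) + 16.00 = 18.016 g/mol.
n(H2SO4) = 23.50 / 98.076 = 0.2396 mol.
Step 1 gives a 1:1 ratio of H2SO4 to H2, so n(H2) = 0.2396 mol.
In step 2 the H2:H2O ratio is 1:1, so n(H2O) = 0.2396 mol.
Mass of H2O = 0.2396 × 18.016 = 4.317 g.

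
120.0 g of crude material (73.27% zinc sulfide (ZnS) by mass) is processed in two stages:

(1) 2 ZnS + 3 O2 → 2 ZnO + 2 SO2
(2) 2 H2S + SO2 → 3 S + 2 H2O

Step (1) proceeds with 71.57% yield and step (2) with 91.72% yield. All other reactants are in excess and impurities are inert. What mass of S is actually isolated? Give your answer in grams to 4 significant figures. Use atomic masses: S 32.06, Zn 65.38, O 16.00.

Pure ZnS = 120.0 × 0.7327 = 87.924 g.
M(ZnS) = 65.38 + 32.06 = 97.44 g/mol.
M(S) = 32.06 g/mol.
n(ZnS) = 87.924 / 97.44 = 0.90234 mol.
Step 1 (ZnS:SO2 = 2:2): theoretical n(SO2) = 0.90234 mol; at 71.57% yield, n(SO2) = 0.64580 mol.
Step 2 (SO2:S = 1:3): theoretical n(S) = 1.9374 mol, so theoretical mass = 1.9374 × 32.06 = 62.113 g.
At 91.72% yield, actual mass of S = 62.113 × 0.9172 = 56.970 g.

56.97 g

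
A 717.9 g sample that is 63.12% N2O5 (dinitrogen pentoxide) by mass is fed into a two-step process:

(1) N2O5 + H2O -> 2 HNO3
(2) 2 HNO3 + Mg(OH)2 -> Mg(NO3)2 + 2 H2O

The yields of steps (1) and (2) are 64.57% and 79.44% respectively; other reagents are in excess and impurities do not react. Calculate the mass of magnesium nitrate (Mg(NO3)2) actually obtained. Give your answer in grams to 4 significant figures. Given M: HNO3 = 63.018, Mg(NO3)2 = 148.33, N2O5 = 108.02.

Pure N2O5 = 717.9 × 0.6312 = 453.14 g.
n(N2O5) = 453.14 / 108.02 = 4.1949 mol.
Step 1 (N2O5:HNO3 = 1:2): theoretical n(HNO3) = 8.3899 mol; at 64.57% yield, n(HNO3) = 5.4174 mol.
Step 2 (HNO3:Mg(NO3)2 = 2:1): theoretical n(Mg(NO3)2) = 2.7087 mol, so theoretical mass = 2.7087 × 148.33 = 401.78 g.
At 79.44% yield, actual mass of Mg(NO3)2 = 401.78 × 0.7944 = 319.17 g.

319.2 g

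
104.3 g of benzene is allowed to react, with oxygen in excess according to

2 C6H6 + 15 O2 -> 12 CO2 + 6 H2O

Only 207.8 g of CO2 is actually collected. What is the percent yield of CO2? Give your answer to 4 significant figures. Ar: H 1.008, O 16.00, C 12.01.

M(C6H6) = 6(12.01) + 6(1.008) = 78.108 g/mol.
M(CO2) = 12.01 + 2(16.00) = 44.01 g/mol.
n(C6H6) = 104.30 g / 78.108 g/mol = 1.3353 mol.
From the equation the C6H6:CO2 mole ratio is 2:12, so n(CO2) = 1.3353 × 12/2 = 8.0120 mol.
Mass of CO2 = 8.0120 mol × 44.01 g/mol = 352.61 g.
This is the theoretical yield. Percent yield = 207.8 g / 352.61 g × 100% = 58.932%.

58.93 %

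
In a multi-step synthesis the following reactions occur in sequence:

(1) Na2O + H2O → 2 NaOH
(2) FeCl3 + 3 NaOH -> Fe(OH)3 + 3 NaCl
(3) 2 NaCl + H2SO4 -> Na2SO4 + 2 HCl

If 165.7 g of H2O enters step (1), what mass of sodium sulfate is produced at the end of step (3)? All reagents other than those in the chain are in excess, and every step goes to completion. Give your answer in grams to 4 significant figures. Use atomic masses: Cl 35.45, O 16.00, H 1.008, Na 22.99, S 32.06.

1306 g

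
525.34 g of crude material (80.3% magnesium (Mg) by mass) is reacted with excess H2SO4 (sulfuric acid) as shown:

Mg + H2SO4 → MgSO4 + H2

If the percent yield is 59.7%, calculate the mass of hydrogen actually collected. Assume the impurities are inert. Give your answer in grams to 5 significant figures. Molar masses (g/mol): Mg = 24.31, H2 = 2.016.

Pure Mg available = 525.34 g × 0.803 = 421.848 g.
n(Mg) = 421.848 g / 24.31 g/mol = 17.3529 mol.
From the equation the Mg:H2 mole ratio is 1:1, so n(H2) = 17.3529 × 1/1 = 17.3529 mol.
Mass of H2 = 17.3529 mol × 2.016 g/mol = 34.9834 g.
Actual mass collected = 34.9834 g × 0.597 = 20.8851 g.

20.885 g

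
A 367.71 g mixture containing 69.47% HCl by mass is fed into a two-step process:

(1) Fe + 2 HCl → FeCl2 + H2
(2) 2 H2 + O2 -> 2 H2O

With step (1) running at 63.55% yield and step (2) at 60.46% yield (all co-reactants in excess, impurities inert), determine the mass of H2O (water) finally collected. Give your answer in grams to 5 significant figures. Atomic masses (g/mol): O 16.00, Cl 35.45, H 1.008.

24.251 g

Pure HCl = 367.71 × 0.6947 = 255.448 g.
M(HCl) = 1.008 + 35.45 = 36.458 g/mol.
M(H2O) = 2(1.008) + 16.00 = 18.016 g/mol.
n(HCl) = 255.448 / 36.458 = 7.00664 mol.
Step 1 (HCl:H2 = 2:1): theoretical n(H2) = 3.50332 mol; at 63.55% yield, n(H2) = 2.22636 mol.
Step 2 (H2:H2O = 2:2): theoretical n(H2O) = 2.22636 mol, so theoretical mass = 2.22636 × 18.016 = 40.1101 g.
At 60.46% yield, actual mass of H2O = 40.1101 × 0.6046 = 24.2506 g.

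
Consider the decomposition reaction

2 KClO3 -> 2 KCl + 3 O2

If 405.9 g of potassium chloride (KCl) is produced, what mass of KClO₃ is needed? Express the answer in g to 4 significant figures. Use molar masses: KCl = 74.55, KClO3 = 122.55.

667.2 g

n(KCl) = 405.90 g / 74.55 g/mol = 5.4447 mol.
From the equation the KCl:KClO3 mole ratio is 2:2, so n(KClO3) = 5.4447 × 2/2 = 5.4447 mol.
Mass of KClO3 = 5.4447 mol × 122.55 g/mol = 667.24 g.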